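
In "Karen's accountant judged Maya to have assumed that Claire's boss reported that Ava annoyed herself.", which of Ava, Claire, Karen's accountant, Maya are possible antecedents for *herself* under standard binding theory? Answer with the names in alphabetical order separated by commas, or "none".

*herself* is a reflexive; Principle A requires it to be bound within its binding domain — the clause headed by 'annoyed'.
— Ava: subject of the clause headed by 'annoyed'; c-commands the reflexive within its binding domain — allowed (Principle A).
— Claire: possessor inside the subject DP of the clause headed by 'reported'; does not c-command the reflexive — cannot bind it (Principle A).
— Karen's accountant: subject of the matrix clause; c-commands the reflexive but lies outside its binding domain — cannot bind it (Principle A).
— Maya: subject of the clause headed by 'assumed'; c-commands the reflexive but lies outside its binding domain — cannot bind it (Principle A).

Ava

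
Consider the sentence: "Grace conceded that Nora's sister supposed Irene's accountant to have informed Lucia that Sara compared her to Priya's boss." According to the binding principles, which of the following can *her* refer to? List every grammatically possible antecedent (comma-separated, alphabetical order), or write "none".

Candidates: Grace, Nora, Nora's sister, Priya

Grace, Nora, Nora's sister

*her* is a pronoun; Principle B requires it to be free in its binding domain — the clause headed by 'compared'.
— Grace: subject of the matrix clause; c-commands the pronoun but lies outside its binding domain — allowed.
— Nora: possessor inside the subject DP of the clause headed by 'supposed'; does not c-command the pronoun — Principle B does not apply; allowed.
— Nora's sister: subject of the clause headed by 'supposed'; c-commands the pronoun but lies outside its binding domain — allowed.
— Priya: possessor inside the second object DP of the clause headed by 'compared'; is c-commanded by the pronoun; coreference would bind this R-expression — blocked (Principle C).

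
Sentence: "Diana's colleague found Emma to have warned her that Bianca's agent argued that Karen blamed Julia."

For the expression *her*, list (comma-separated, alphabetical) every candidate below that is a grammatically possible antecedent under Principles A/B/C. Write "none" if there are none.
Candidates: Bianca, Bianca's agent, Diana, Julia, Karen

*her* is a pronoun; Principle B requires it to be free in its binding domain — the clause headed by 'warned'.
— Bianca: possessor inside the subject DP of the clause headed by 'argued'; is c-commanded by the pronoun; coreference would bind this R-expression — blocked (Principle C).
— Bianca's agent: subject of the clause headed by 'argued'; is c-commanded by the pronoun; coreference would bind this R-expression — blocked (Principle C).
— Diana: possessor inside the subject DP of the matrix clause; does not c-command the pronoun — Principle B does not apply; allowed.
— Julia: object of the clause headed by 'blamed'; is c-commanded by the pronoun; coreference would bind this R-expression — blocked (Principle C).
— Karen: subject of the clause headed by 'blamed'; is c-commanded by the pronoun; coreference would bind this R-expression — blocked (Principle C).

Diana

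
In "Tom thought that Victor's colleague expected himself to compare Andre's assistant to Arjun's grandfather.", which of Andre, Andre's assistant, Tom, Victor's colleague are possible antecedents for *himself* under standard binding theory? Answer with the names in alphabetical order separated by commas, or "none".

*himself* is a reflexive; Principle A requires it to be bound within its binding domain — the clause headed by 'expected'.
— Andre: possessor inside the object DP of the clause headed by 'compare'; does not c-command the reflexive — cannot bind it (Principle A).
— Andre's assistant: object of the clause headed by 'compare'; does not c-command the reflexive — cannot bind it (Principle A).
— Tom: subject of the matrix clause; c-commands the reflexive but lies outside its binding domain — cannot bind it (Principle A).
— Victor's colleague: subject of the clause headed by 'expected'; c-commands the reflexive within its binding domain — allowed (Principle A).

Victor's colleague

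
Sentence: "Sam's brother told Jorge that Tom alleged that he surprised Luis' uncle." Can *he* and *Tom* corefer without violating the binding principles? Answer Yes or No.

Yes

*Tom* is an R-expression; Principle C requires it to be free (not bound by any c-commanding expression).
— he: subject of the clause headed by 'surprised'; the pronoun does not c-command the R-expression — coreference allowed.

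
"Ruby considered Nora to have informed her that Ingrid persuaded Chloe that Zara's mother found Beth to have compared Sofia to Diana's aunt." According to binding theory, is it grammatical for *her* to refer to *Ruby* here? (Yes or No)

Yes

*Ruby* is an R-expression; Principle C requires it to be free (not bound by any c-commanding expression).
— her: object of the clause headed by 'informed'; the pronoun does not c-command the R-expression — coreference allowed.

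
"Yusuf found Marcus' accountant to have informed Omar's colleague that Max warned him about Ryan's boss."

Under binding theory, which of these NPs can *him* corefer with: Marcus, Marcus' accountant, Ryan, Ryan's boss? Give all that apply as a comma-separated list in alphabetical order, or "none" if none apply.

Marcus, Marcus' accountant

*him* is a pronoun; Principle B requires it to be free in its binding domain — the clause headed by 'warned'.
— Marcus: possessor inside the subject DP of the clause headed by 'informed'; does not c-command the pronoun — Principle B does not apply; allowed.
— Marcus' accountant: subject of the clause headed by 'informed'; c-commands the pronoun but lies outside its binding domain — allowed.
— Ryan: possessor inside the second object DP of the clause headed by 'warned'; is c-commanded by the pronoun; coreference would bind this R-expression — blocked (Principle C).
— Ryan's boss: second object of the clause headed by 'warned'; is c-commanded by the pronoun; coreference would bind this R-expression — blocked (Principle C).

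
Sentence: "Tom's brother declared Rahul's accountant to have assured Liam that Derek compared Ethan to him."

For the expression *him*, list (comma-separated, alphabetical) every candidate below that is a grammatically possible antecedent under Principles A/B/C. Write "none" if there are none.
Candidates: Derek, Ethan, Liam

Liam

*him* is a pronoun; Principle B requires it to be free in its binding domain — the clause headed by 'compared'.
— Derek: subject of the clause headed by 'compared'; c-commands the pronoun within its binding domain — blocked (Principle B).
— Ethan: object of the clause headed by 'compared'; c-commands the pronoun within its binding domain — blocked (Principle B).
— Liam: object of the clause headed by 'assured'; c-commands the pronoun but lies outside its binding domain — allowed.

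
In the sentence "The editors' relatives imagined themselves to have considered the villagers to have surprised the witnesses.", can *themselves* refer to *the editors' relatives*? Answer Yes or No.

*themselves* is a reflexive; Principle A requires it to be bound within its binding domain — the matrix clause.
— the editors' relatives: subject of the matrix clause; c-commands the reflexive within its binding domain — allowed (Principle A).

Yes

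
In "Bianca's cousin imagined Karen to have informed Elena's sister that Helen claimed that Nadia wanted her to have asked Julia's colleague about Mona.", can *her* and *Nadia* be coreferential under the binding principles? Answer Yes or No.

*Nadia* is an R-expression; Principle C requires it to be free (not bound by any c-commanding expression).
— her: subject of the clause headed by 'asked'; the R-expression locally c-commands the pronoun — coreference blocked (Principle B on the pronoun).

No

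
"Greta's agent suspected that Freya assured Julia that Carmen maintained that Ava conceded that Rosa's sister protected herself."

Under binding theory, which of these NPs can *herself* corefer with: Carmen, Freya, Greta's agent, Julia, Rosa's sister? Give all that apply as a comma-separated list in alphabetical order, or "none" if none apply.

Rosa's sister

*herself* is a reflexive; Principle A requires it to be bound within its binding domain — the clause headed by 'protected'.
— Carmen: subject of the clause headed by 'maintained'; c-commands the reflexive but lies outside its binding domain — cannot bind it (Principle A).
— Freya: subject of the clause headed by 'assured'; c-commands the reflexive but lies outside its binding domain — cannot bind it (Principle A).
— Greta's agent: subject of the matrix clause; c-commands the reflexive but lies outside its binding domain — cannot bind it (Principle A).
— Julia: object of the clause headed by 'assured'; c-commands the reflexive but lies outside its binding domain — cannot bind it (Principle A).
— Rosa's sister: subject of the clause headed by 'protected'; c-commands the reflexive within its binding domain — allowed (Principle A).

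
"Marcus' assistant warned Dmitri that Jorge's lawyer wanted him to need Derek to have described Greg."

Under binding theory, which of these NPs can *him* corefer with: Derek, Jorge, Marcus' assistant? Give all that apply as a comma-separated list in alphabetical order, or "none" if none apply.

Jorge, Marcus' assistant

*him* is a pronoun; Principle B requires it to be free in its binding domain — the clause headed by 'wanted'.
— Derek: subject of the clause headed by 'described'; is c-commanded by the pronoun; coreference would bind this R-expression — blocked (Principle C).
— Jorge: possessor inside the subject DP of the clause headed by 'wanted'; does not c-command the pronoun — Principle B does not apply; allowed.
— Marcus' assistant: subject of the matrix clause; c-commands the pronoun but lies outside its binding domain — allowed.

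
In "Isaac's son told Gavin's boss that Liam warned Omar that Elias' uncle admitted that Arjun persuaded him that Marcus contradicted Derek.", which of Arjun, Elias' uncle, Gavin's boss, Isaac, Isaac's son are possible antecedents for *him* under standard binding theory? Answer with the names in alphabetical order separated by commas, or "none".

Elias' uncle, Gavin's boss, Isaac, Isaac's son

*him* is a pronoun; Principle B requires it to be free in its binding domain — the clause headed by 'persuaded'.
— Arjun: subject of the clause headed by 'persuaded'; c-commands the pronoun within its binding domain — blocked (Principle B).
— Elias' uncle: subject of the clause headed by 'admitted'; c-commands the pronoun but lies outside its binding domain — allowed.
— Gavin's boss: object of the matrix clause; c-commands the pronoun but lies outside its binding domain — allowed.
— Isaac: possessor inside the subject DP of the matrix clause; does not c-command the pronoun — Principle B does not apply; allowed.
— Isaac's son: subject of the matrix clause; c-commands the pronoun but lies outside its binding domain — allowed.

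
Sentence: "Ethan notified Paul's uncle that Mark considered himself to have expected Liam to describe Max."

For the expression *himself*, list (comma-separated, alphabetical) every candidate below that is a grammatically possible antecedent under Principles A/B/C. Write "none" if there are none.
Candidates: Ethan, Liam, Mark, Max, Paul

*himself* is a reflexive; Principle A requires it to be bound within its binding domain — the clause headed by 'considered'.
— Ethan: subject of the matrix clause; c-commands the reflexive but lies outside its binding domain — cannot bind it (Principle A).
— Liam: subject of the clause headed by 'describe'; does not c-command the reflexive — cannot bind it (Principle A).
— Mark: subject of the clause headed by 'considered'; c-commands the reflexive within its binding domain — allowed (Principle A).
— Max: object of the clause headed by 'describe'; does not c-command the reflexive — cannot bind it (Principle A).
— Paul: possessor inside the object DP of the matrix clause; does not c-command the reflexive — cannot bind it (Principle A).

Mark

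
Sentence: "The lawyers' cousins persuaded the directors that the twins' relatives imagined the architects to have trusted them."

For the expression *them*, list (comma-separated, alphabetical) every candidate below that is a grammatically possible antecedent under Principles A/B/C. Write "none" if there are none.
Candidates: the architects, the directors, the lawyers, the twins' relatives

the directors, the lawyers, the twins' relatives

*them* is a pronoun; Principle B requires it to be free in its binding domain — the clause headed by 'trusted'.
— the architects: subject of the clause headed by 'trusted'; c-commands the pronoun within its binding domain — blocked (Principle B).
— the directors: object of the matrix clause; c-commands the pronoun but lies outside its binding domain — allowed.
— the lawyers: possessor inside the subject DP of the matrix clause; does not c-command the pronoun — Principle B does not apply; allowed.
— the twins' relatives: subject of the clause headed by 'imagined'; c-commands the pronoun but lies outside its binding domain — allowed.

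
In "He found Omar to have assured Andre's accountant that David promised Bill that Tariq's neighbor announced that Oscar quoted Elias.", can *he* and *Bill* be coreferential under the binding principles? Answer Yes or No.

No

*Bill* is an R-expression; Principle C requires it to be free (not bound by any c-commanding expression).
— he: subject of the matrix clause; the pronoun c-commands the R-expression — coreference blocked (Principle C).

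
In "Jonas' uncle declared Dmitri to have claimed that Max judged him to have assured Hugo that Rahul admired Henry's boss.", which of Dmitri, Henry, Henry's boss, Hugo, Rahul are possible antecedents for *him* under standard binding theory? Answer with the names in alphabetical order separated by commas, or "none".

Dmitri

*him* is a pronoun; Principle B requires it to be free in its binding domain — the clause headed by 'judged'.
— Dmitri: subject of the clause headed by 'claimed'; c-commands the pronoun but lies outside its binding domain — allowed.
— Henry: possessor inside the object DP of the clause headed by 'admired'; is c-commanded by the pronoun; coreference would bind this R-expression — blocked (Principle C).
— Henry's boss: object of the clause headed by 'admired'; is c-commanded by the pronoun; coreference would bind this R-expression — blocked (Principle C).
— Hugo: object of the clause headed by 'assured'; is c-commanded by the pronoun; coreference would bind this R-expression — blocked (Principle C).
— Rahul: subject of the clause headed by 'admired'; is c-commanded by the pronoun; coreference would bind this R-expression — blocked (Principle C).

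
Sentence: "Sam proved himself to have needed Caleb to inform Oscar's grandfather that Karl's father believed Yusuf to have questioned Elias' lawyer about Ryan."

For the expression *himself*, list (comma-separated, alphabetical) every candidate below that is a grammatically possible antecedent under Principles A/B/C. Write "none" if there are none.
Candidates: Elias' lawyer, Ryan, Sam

Sam

*himself* is a reflexive; Principle A requires it to be bound within its binding domain — the matrix clause.
— Elias' lawyer: object of the clause headed by 'questioned'; does not c-command the reflexive — cannot bind it (Principle A).
— Ryan: second object of the clause headed by 'questioned'; does not c-command the reflexive — cannot bind it (Principle A).
— Sam: subject of the matrix clause; c-commands the reflexive within its binding domain — allowed (Principle A).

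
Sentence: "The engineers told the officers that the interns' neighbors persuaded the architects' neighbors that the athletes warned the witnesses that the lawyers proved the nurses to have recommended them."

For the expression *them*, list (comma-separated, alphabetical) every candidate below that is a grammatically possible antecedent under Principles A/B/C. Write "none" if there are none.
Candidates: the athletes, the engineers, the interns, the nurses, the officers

*them* is a pronoun; Principle B requires it to be free in its binding domain — the clause headed by 'recommended'.
— the athletes: subject of the clause headed by 'warned'; c-commands the pronoun but lies outside its binding domain — allowed.
— the engineers: subject of the matrix clause; c-commands the pronoun but lies outside its binding domain — allowed.
— the interns: possessor inside the subject DP of the clause headed by 'persuaded'; does not c-command the pronoun — Principle B does not apply; allowed.
— the nurses: subject of the clause headed by 'recommended'; c-commands the pronoun within its binding domain — blocked (Principle B).
— the officers: object of the matrix clause; c-commands the pronoun but lies outside its binding domain — allowed.

the athletes, the engineers, the interns, the officers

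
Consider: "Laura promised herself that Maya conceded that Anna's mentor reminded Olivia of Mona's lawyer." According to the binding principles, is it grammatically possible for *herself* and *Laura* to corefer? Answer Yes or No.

Yes

*herself* is a reflexive; Principle A requires it to be bound within its binding domain — the matrix clause.
— Laura: subject of the matrix clause; c-commands the reflexive within its binding domain — allowed (Principle A).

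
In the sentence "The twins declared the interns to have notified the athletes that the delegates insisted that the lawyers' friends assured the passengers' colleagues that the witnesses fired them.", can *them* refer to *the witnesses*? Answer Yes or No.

*them* is a pronoun; Principle B requires it to be free in its binding domain — the clause headed by 'fired'.
— the witnesses: subject of the clause headed by 'fired'; c-commands the pronoun within its binding domain — blocked (Principle B).

No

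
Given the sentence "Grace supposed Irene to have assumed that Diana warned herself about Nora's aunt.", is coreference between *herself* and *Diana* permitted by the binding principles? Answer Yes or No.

Yes

*herself* is a reflexive; Principle A requires it to be bound within its binding domain — the clause headed by 'warned'.
— Diana: subject of the clause headed by 'warned'; c-commands the reflexive within its binding domain — allowed (Principle A).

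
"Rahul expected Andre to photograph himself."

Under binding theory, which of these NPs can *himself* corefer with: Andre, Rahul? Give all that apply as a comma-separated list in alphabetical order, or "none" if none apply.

Andre

*himself* is a reflexive; Principle A requires it to be bound within its binding domain — the clause headed by 'photograph'.
— Andre: subject of the clause headed by 'photograph'; c-commands the reflexive within its binding domain — allowed (Principle A).
— Rahul: subject of the matrix clause; c-commands the reflexive but lies outside its binding domain — cannot bind it (Principle A).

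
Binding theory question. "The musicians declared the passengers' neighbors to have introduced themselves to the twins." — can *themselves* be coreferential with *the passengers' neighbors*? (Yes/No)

Yes

*themselves* is a reflexive; Principle A requires it to be bound within its binding domain — the clause headed by 'introduced'.
— the passengers' neighbors: subject of the clause headed by 'introduced'; c-commands the reflexive within its binding domain — allowed (Principle A).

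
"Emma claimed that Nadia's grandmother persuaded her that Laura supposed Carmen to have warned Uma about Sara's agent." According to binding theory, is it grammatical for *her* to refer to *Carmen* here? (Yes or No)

*Carmen* is an R-expression; Principle C requires it to be free (not bound by any c-commanding expression).
— her: object of the clause headed by 'persuaded'; the pronoun c-commands the R-expression — coreference blocked (Principle C).

No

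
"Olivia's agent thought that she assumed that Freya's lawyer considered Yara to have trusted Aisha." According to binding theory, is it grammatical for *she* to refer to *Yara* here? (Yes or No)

*Yara* is an R-expression; Principle C requires it to be free (not bound by any c-commanding expression).
— she: subject of the clause headed by 'assumed'; the pronoun c-commands the R-expression — coreference blocked (Principle C).

No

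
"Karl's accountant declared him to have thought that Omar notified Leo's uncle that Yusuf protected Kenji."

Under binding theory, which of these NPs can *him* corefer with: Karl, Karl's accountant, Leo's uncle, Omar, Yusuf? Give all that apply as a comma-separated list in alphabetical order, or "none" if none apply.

*him* is a pronoun; Principle B requires it to be free in its binding domain — the matrix clause.
— Karl: possessor inside the subject DP of the matrix clause; does not c-command the pronoun — Principle B does not apply; allowed.
— Karl's accountant: subject of the matrix clause; c-commands the pronoun within its binding domain — blocked (Principle B).
— Leo's uncle: object of the clause headed by 'notified'; is c-commanded by the pronoun; coreference would bind this R-expression — blocked (Principle C).
— Omar: subject of the clause headed by 'notified'; is c-commanded by the pronoun; coreference would bind this R-expression — blocked (Principle C).
— Yusuf: subject of the clause headed by 'protected'; is c-commanded by the pronoun; coreference would bind this R-expression — blocked (Principle C).

Karl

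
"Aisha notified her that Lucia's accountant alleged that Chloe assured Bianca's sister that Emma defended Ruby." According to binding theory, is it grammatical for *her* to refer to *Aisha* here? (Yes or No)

*Aisha* is an R-expression; Principle C requires it to be free (not bound by any c-commanding expression).
— her: object of the matrix clause; the R-expression locally c-commands the pronoun — coreference blocked (Principle B on the pronoun).

No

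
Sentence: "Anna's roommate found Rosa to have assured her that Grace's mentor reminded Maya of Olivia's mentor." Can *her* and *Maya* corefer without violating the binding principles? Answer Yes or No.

No

*Maya* is an R-expression; Principle C requires it to be free (not bound by any c-commanding expression).
— her: object of the clause headed by 'assured'; the pronoun c-commands the R-expression — coreference blocked (Principle C).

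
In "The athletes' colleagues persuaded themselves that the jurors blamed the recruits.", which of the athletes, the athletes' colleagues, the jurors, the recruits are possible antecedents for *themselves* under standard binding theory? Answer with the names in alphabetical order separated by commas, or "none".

the athletes' colleagues

*themselves* is a reflexive; Principle A requires it to be bound within its binding domain — the matrix clause.
— the athletes: possessor inside the subject DP of the matrix clause; does not c-command the reflexive — cannot bind it (Principle A).
— the athletes' colleagues: subject of the matrix clause; c-commands the reflexive within its binding domain — allowed (Principle A).
— the jurors: subject of the clause headed by 'blamed'; does not c-command the reflexive — cannot bind it (Principle A).
— the recruits: object of the clause headed by 'blamed'; does not c-command the reflexive — cannot bind it (Principle A).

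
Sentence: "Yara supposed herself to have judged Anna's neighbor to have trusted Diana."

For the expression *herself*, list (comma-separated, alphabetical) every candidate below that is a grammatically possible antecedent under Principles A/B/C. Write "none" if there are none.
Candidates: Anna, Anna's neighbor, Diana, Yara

*herself* is a reflexive; Principle A requires it to be bound within its binding domain — the matrix clause.
— Anna: possessor inside the subject DP of the clause headed by 'trusted'; does not c-command the reflexive — cannot bind it (Principle A).
— Anna's neighbor: subject of the clause headed by 'trusted'; does not c-command the reflexive — cannot bind it (Principle A).
— Diana: object of the clause headed by 'trusted'; does not c-command the reflexive — cannot bind it (Principle A).
— Yara: subject of the matrix clause; c-commands the reflexive within its binding domain — allowed (Principle A).

Yara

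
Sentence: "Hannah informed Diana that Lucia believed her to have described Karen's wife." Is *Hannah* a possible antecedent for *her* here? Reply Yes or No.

*her* is a pronoun; Principle B requires it to be free in its binding domain — the clause headed by 'believed'.
— Hannah: subject of the matrix clause; c-commands the pronoun but lies outside its binding domain — allowed.

Yes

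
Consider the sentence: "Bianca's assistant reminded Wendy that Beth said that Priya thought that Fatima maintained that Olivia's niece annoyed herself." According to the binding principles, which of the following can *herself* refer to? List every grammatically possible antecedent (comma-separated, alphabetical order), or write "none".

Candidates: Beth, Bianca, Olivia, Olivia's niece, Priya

Olivia's niece

*herself* is a reflexive; Principle A requires it to be bound within its binding domain — the clause headed by 'annoyed'.
— Beth: subject of the clause headed by 'said'; c-commands the reflexive but lies outside its binding domain — cannot bind it (Principle A).
— Bianca: possessor inside the subject DP of the matrix clause; does not c-command the reflexive — cannot bind it (Principle A).
— Olivia: possessor inside the subject DP of the clause headed by 'annoyed'; does not c-command the reflexive — cannot bind it (Principle A).
— Olivia's niece: subject of the clause headed by 'annoyed'; c-commands the reflexive within its binding domain — allowed (Principle A).
— Priya: subject of the clause headed by 'thought'; c-commands the reflexive but lies outside its binding domain — cannot bind it (Principle A).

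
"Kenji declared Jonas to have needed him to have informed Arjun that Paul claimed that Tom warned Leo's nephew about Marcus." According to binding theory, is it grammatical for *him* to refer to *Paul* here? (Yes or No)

No

*Paul* is an R-expression; Principle C requires it to be free (not bound by any c-commanding expression).
— him: subject of the clause headed by 'informed'; the pronoun c-commands the R-expression — coreference blocked (Principle C).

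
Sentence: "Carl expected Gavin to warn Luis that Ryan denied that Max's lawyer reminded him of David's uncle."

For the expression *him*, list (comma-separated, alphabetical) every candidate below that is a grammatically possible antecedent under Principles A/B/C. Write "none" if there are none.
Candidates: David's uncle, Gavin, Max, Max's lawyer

*him* is a pronoun; Principle B requires it to be free in its binding domain — the clause headed by 'reminded'.
— David's uncle: second object of the clause headed by 'reminded'; is c-commanded by the pronoun; coreference would bind this R-expression — blocked (Principle C).
— Gavin: subject of the clause headed by 'warn'; c-commands the pronoun but lies outside its binding domain — allowed.
— Max: possessor inside the subject DP of the clause headed by 'reminded'; does not c-command the pronoun — Principle B does not apply; allowed.
— Max's lawyer: subject of the clause headed by 'reminded'; c-commands the pronoun within its binding domain — blocked (Principle B).

Gavin, Max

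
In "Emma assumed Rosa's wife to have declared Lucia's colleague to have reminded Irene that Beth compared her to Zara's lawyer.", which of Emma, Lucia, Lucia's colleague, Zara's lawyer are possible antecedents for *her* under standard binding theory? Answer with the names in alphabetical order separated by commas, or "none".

Emma, Lucia, Lucia's colleague

*her* is a pronoun; Principle B requires it to be free in its binding domain — the clause headed by 'compared'.
— Emma: subject of the matrix clause; c-commands the pronoun but lies outside its binding domain — allowed.
— Lucia: possessor inside the subject DP of the clause headed by 'reminded'; does not c-command the pronoun — Principle B does not apply; allowed.
— Lucia's colleague: subject of the clause headed by 'reminded'; c-commands the pronoun but lies outside its binding domain — allowed.
— Zara's lawyer: second object of the clause headed by 'compared'; is c-commanded by the pronoun; coreference would bind this R-expression — blocked (Principle C).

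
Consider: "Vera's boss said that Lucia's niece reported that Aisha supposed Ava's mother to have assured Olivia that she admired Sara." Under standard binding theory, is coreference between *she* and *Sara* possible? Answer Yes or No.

*Sara* is an R-expression; Principle C requires it to be free (not bound by any c-commanding expression).
— she: subject of the clause headed by 'admired'; the pronoun c-commands the R-expression — coreference blocked (Principle C).

No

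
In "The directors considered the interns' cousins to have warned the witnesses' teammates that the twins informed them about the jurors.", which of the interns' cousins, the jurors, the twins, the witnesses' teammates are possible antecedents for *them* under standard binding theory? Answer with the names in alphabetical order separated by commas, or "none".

the interns' cousins, the witnesses' teammates

*them* is a pronoun; Principle B requires it to be free in its binding domain — the clause headed by 'informed'.
— the interns' cousins: subject of the clause headed by 'warned'; c-commands the pronoun but lies outside its binding domain — allowed.
— the jurors: second object of the clause headed by 'informed'; is c-commanded by the pronoun; coreference would bind this R-expression — blocked (Principle C).
— the twins: subject of the clause headed by 'informed'; c-commands the pronoun within its binding domain — blocked (Principle B).
— the witnesses' teammates: object of the clause headed by 'warned'; c-commands the pronoun but lies outside its binding domain — allowed.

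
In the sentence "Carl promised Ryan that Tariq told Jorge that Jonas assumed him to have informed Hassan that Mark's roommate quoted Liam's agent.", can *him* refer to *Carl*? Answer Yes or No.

Yes

*him* is a pronoun; Principle B requires it to be free in its binding domain — the clause headed by 'assumed'.
— Carl: subject of the matrix clause; c-commands the pronoun but lies outside its binding domain — allowed.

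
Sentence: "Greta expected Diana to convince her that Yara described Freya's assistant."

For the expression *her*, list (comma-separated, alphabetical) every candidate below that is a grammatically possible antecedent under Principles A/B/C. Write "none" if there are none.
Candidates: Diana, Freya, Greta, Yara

Greta

*her* is a pronoun; Principle B requires it to be free in its binding domain — the clause headed by 'convince'.
— Diana: subject of the clause headed by 'convince'; c-commands the pronoun within its binding domain — blocked (Principle B).
— Freya: possessor inside the object DP of the clause headed by 'described'; is c-commanded by the pronoun; coreference would bind this R-expression — blocked (Principle C).
— Greta: subject of the matrix clause; c-commands the pronoun but lies outside its binding domain — allowed.
— Yara: subject of the clause headed by 'described'; is c-commanded by the pronoun; coreference would bind this R-expression — blocked (Principle C).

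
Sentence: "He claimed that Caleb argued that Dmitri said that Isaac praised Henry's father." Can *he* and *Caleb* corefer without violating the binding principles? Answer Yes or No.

No

*Caleb* is an R-expression; Principle C requires it to be free (not bound by any c-commanding expression).
— he: subject of the matrix clause; the pronoun c-commands the R-expression — coreference blocked (Principle C).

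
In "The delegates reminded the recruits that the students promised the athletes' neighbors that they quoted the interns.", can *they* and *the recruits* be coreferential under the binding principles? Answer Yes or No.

*the recruits* is an R-expression; Principle C requires it to be free (not bound by any c-commanding expression).
— they: subject of the clause headed by 'quoted'; the pronoun does not c-command the R-expression — coreference allowed.

Yes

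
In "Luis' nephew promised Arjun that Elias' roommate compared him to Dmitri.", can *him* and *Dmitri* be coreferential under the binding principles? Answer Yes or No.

*Dmitri* is an R-expression; Principle C requires it to be free (not bound by any c-commanding expression).
— him: object of the clause headed by 'compared'; the pronoun c-commands the R-expression — coreference blocked (Principle C).

No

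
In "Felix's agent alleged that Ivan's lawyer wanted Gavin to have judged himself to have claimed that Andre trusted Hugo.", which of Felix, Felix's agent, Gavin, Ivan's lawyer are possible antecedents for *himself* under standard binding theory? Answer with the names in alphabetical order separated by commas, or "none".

Gavin

*himself* is a reflexive; Principle A requires it to be bound within its binding domain — the clause headed by 'judged'.
— Felix: possessor inside the subject DP of the matrix clause; does not c-command the reflexive — cannot bind it (Principle A).
— Felix's agent: subject of the matrix clause; c-commands the reflexive but lies outside its binding domain — cannot bind it (Principle A).
— Gavin: subject of the clause headed by 'judged'; c-commands the reflexive within its binding domain — allowed (Principle A).
— Ivan's lawyer: subject of the clause headed by 'wanted'; c-commands the reflexive but lies outside its binding domain — cannot bind it (Principle A).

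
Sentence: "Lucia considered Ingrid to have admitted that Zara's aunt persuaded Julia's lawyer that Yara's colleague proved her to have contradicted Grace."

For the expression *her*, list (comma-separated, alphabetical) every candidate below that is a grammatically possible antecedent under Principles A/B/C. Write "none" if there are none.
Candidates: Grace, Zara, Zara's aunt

Zara, Zara's aunt

*her* is a pronoun; Principle B requires it to be free in its binding domain — the clause headed by 'proved'.
— Grace: object of the clause headed by 'contradicted'; is c-commanded by the pronoun; coreference would bind this R-expression — blocked (Principle C).
— Zara: possessor inside the subject DP of the clause headed by 'persuaded'; does not c-command the pronoun — Principle B does not apply; allowed.
— Zara's aunt: subject of the clause headed by 'persuaded'; c-commands the pronoun but lies outside its binding domain — allowed.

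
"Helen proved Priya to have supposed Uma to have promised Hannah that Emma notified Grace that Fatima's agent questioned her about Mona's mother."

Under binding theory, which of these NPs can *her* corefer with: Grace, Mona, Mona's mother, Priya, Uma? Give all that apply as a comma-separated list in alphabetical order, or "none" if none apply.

Grace, Priya, Uma

*her* is a pronoun; Principle B requires it to be free in its binding domain — the clause headed by 'questioned'.
— Grace: object of the clause headed by 'notified'; c-commands the pronoun but lies outside its binding domain — allowed.
— Mona: possessor inside the second object DP of the clause headed by 'questioned'; is c-commanded by the pronoun; coreference would bind this R-expression — blocked (Principle C).
— Mona's mother: second object of the clause headed by 'questioned'; is c-commanded by the pronoun; coreference would bind this R-expression — blocked (Principle C).
— Priya: subject of the clause headed by 'supposed'; c-commands the pronoun but lies outside its binding domain — allowed.
— Uma: subject of the clause headed by 'promised'; c-commands the pronoun but lies outside its binding domain — allowed.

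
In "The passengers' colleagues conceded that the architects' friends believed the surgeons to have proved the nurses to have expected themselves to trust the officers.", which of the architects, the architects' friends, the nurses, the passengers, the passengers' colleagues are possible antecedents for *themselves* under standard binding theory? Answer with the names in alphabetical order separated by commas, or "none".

the nurses

*themselves* is a reflexive; Principle A requires it to be bound within its binding domain — the clause headed by 'expected'.
— the architects: possessor inside the subject DP of the clause headed by 'believed'; does not c-command the reflexive — cannot bind it (Principle A).
— the architects' friends: subject of the clause headed by 'believed'; c-commands the reflexive but lies outside its binding domain — cannot bind it (Principle A).
— the nurses: subject of the clause headed by 'expected'; c-commands the reflexive within its binding domain — allowed (Principle A).
— the passengers: possessor inside the subject DP of the matrix clause; does not c-command the reflexive — cannot bind it (Principle A).
— the passengers' colleagues: subject of the matrix clause; c-commands the reflexive but lies outside its binding domain — cannot bind it (Principle A).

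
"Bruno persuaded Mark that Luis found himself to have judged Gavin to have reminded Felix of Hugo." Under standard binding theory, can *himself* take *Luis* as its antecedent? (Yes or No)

*himself* is a reflexive; Principle A requires it to be bound within its binding domain — the clause headed by 'found'.
— Luis: subject of the clause headed by 'found'; c-commands the reflexive within its binding domain — allowed (Principle A).

Yes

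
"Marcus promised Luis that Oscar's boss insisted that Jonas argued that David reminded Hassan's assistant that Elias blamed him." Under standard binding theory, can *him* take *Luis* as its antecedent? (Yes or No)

Yes

*him* is a pronoun; Principle B requires it to be free in its binding domain — the clause headed by 'blamed'.
— Luis: object of the matrix clause; c-commands the pronoun but lies outside its binding domain — allowed.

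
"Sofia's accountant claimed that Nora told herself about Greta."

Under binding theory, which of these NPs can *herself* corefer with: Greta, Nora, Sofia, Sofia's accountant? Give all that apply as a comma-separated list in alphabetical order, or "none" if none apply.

*herself* is a reflexive; Principle A requires it to be bound within its binding domain — the clause headed by 'told'.
— Greta: second object of the clause headed by 'told'; does not c-command the reflexive — cannot bind it (Principle A).
— Nora: subject of the clause headed by 'told'; c-commands the reflexive within its binding domain — allowed (Principle A).
— Sofia: possessor inside the subject DP of the matrix clause; does not c-command the reflexive — cannot bind it (Principle A).
— Sofia's accountant: subject of the matrix clause; c-commands the reflexive but lies outside its binding domain — cannot bind it (Principle A).

Nora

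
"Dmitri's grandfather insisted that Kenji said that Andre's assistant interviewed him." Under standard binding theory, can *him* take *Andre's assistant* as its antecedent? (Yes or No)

*him* is a pronoun; Principle B requires it to be free in its binding domain — the clause headed by 'interviewed'.
— Andre's assistant: subject of the clause headed by 'interviewed'; c-commands the pronoun within its binding domain — blocked (Principle B).

No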